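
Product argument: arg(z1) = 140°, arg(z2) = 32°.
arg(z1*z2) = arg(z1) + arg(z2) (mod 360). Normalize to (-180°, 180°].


arg(z1*z2) = 140° + 32° = 172°
Normalized to (-180°, 180°]: 172°

172°


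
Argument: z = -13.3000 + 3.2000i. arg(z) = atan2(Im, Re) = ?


Re = -13.3, Im = 3.2
arg = atan2(3.2, -13.3) = 166.4717 degrees

arg(z) = 166.4717 degrees


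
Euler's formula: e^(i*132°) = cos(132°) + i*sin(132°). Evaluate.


cos(132°) = -0.6691
sin(132°) = 0.7431

e^(i*132°) = -0.6691 + 0.7431i


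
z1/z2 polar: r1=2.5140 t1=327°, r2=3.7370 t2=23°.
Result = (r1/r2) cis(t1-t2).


r = 2.5140 / 3.7370 = 0.6727
theta = 327° - 23° = 304° = 304° (mod 360)

0.6727 cis(304°)


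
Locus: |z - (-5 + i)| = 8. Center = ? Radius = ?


|z - z0| = r is a circle with center z0 and radius r.
Center = (-5, 1), radius = 8

Circle with center (-5, 1) and radius 8


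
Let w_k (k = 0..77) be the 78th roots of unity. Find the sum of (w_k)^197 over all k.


The roots are w_k = w^k with w = e^(2*pi*i/78), and (w^k)^197 = (w^197)^k.
So S = 1 + u + u^2 + ... + u^(77) with u = w^197.
197 = 2*78 + 41, so 197 is not a multiple of 78: u = (w^78)^2 * w^41 = w^41 ≠ 1 (w is a primitive 78th root), while u^78 = (w^78)^197 = 1.
Geometric series: S = (1 - u^78)/(1 - u) = (1 - 1)/(1 - u) = 0

S = 0


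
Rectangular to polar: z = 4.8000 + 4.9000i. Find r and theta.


r = sqrt(23.04+24.01) = sqrt(47.05) = 6.8593
theta = atan2(4.9, 4.8) = 45.5907 degrees

r = 6.8593, theta = 45.5907 degrees


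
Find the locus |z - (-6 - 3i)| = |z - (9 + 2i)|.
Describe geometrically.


Equal distances means the locus is the perpendicular bisector of z1 and z2.
Midpoint = ((-6+9)/2, (-3+2)/2) = (1.5000, -0.5000)

Perpendicular bisector through (1.5000, -0.5000)


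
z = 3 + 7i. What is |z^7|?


|z| = sqrt(9+49) = sqrt(58) = 7.6158
|z^7| = |z|^7 = (sqrt(58))^7 = 58^3 * sqrt(58) = 195112*sqrt(58)

|z^7| = 195112*sqrt(58) ≈ 1485928.7222


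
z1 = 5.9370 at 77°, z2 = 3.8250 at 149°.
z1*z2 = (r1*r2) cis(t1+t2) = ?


r = 5.9370 * 3.8250 = 22.7090
theta = 77° + 149° = 226° = 226° (mod 360)

22.7090 cis(226°)


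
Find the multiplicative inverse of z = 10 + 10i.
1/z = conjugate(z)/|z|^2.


|z|^2 = 100+100 = 200
1/z = (10 - 10i)/200

1/z = 0.0500 - 0.0500i


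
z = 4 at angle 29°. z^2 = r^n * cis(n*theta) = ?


r^2 = 4^2 = 16
n*theta = 2*29° = 58° = 58° (mod 360)
a = 16*cos(58°) = 8.4787
b = 16*sin(58°) = 13.5688

16 cis(58°) = 8.4787 + 13.5688i


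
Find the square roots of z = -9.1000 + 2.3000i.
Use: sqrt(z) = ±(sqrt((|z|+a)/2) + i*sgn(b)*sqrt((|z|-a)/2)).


|z| = sqrt(82.81+5.29) = 9.3862
sqrt((|z|+a)/2) = sqrt((9.3862+(-9.1))/2) = sqrt(0.1431) = 0.3783
sqrt((|z|-a)/2) = sqrt((9.3862-(-9.1))/2) = sqrt(9.2431) = 3.0402

±(0.3783 + 3.0402i) i.e. 0.3783 + 3.0402i and -0.3783 - 3.0402i


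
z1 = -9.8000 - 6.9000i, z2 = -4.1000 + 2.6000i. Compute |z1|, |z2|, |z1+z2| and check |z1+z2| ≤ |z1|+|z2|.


|z1| = sqrt((-9.8)^2 + (-6.9)^2) = sqrt(143.65) = 11.9854
|z2| = sqrt((-4.1)^2 + 2.6^2) = sqrt(23.57) = 4.8549
z1+z2 = -13.9000 - 4.3000i
|z1+z2| = sqrt(211.7) = 14.5499
|z1|+|z2| = 11.9854 + 4.8549 = 16.8403

|z1+z2| = 14.5499 ≤ |z1|+|z2| = 16.8403 (verified)


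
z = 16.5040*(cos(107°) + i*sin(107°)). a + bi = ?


a = 16.5040*cos(107°) = 16.5040*(-0.29237) = -4.8253
b = 16.5040*sin(107°) = 16.5040*0.956305 = 15.7829

-4.8253 + 15.7829i


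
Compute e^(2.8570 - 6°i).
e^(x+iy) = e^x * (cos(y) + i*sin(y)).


e^2.8570 = 17.40922
cos(-6°) = 0.994522
sin(-6°) = -0.10453
Real = 17.40922*0.994522 = 17.3139
Imag = 17.40922*(-0.10453) = -1.8198

17.3139 - 1.8198i


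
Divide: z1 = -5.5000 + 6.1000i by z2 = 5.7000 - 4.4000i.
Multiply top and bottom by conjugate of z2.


Conjugate of z2 = 5.7000 + 4.4000i
Numerator: (-5.5000 + 6.1000i)(5.7000 + 4.4000i) = -58.1900 + 10.5700i
Denominator: 5.7^2 + (-4.4)^2 = 51.85
Result = (-58.1900 + 10.5700i)/51.85

-1.1223 + 0.2039i


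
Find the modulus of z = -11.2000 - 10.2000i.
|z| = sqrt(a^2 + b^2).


|z| = sqrt((-11.2)^2 + (-10.2)^2) = sqrt(125.44 + 104.04) = sqrt(229.48) = 15.1486

|z| = 15.1486


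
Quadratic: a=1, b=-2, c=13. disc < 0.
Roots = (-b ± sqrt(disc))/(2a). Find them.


disc = (-2)^2 - 4*1*13 = 4 - 52 = -48
sqrt(|disc|) = sqrt(48) = 6.9282
Real part = 2/(2*1) = 1.0000
Imag part = 6.9282/(2*1) = 3.4641

1.0000 ± 3.4641i


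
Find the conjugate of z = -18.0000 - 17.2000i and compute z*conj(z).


z_bar = -18.0000 + 17.2000i
z*z_bar = (-18)^2 + (-17.2)^2 = 324 + 295.84 = 619.84

z_bar = -18.0000 + 17.2000i, z*z_bar = 619.84


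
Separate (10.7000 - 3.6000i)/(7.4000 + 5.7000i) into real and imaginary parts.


Multiply by conjugate: (10.7000 - 3.6000i)(7.4000 - 5.7000i) / (7.4^2 + 5.7^2)
Numerator real = 10.7*7.4 - (3.6)*5.7 = 58.66
Numerator imag = -3.6*7.4 - 10.7*5.7 = -87.63
Denominator = 87.25
Re(z) = 58.66/87.25 = 0.6723
Im(z) = -87.63/87.25 = -1.0044

Re(z) = 0.6723, Im(z) = -1.0044


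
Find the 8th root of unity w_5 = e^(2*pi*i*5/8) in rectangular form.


Angle = 360*5/8 = 225°
a = cos(225°) = -0.7071
b = sin(225°) = -0.7071

-0.7071 - 0.7071i


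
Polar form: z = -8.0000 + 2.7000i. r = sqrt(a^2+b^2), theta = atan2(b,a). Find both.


r = sqrt(64+7.29) = sqrt(71.29) = 8.4433
theta = atan2(2.7, -8) = 161.3505 degrees

r = 8.4433, theta = 161.3505 degrees


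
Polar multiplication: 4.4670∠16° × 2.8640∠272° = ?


r = 4.4670 * 2.8640 = 12.7935
theta = 16° + 272° = 288° = 288° (mod 360)

12.7935 cis(288°)


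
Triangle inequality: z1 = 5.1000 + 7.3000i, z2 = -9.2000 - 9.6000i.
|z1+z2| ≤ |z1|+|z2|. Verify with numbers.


|z1| = sqrt(5.1^2 + 7.3^2) = sqrt(79.3) = 8.9051
|z2| = sqrt((-9.2)^2 + (-9.6)^2) = sqrt(176.8) = 13.2966
z1+z2 = -4.1000 - 2.3000i
|z1+z2| = sqrt(22.1) = 4.7011
|z1|+|z2| = 8.9051 + 13.2966 = 22.2017

|z1+z2| = 4.7011 ≤ |z1|+|z2| = 22.2017 (verified)


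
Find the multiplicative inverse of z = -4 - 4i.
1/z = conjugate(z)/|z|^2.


|z|^2 = 16+16 = 32
1/z = (-4 + 4i)/32

1/z = -0.1250 + 0.1250i


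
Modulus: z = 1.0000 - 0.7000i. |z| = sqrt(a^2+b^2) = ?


|z| = sqrt(1^2 + (-0.7)^2) = sqrt(1 + 0.49) = sqrt(1.49) = 1.2207

|z| = 1.2207


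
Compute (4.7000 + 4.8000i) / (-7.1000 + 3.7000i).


Conjugate of z2 = -7.1000 - 3.7000i
Numerator: (4.7000 + 4.8000i)(-7.1000 - 3.7000i) = -15.6100 - 51.4700i
Denominator: (-7.1)^2 + 3.7^2 = 64.1
Result = (-15.6100 - 51.4700i)/64.1

-0.2435 - 0.8030i


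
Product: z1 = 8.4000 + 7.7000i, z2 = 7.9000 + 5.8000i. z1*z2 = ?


Real = 8.4*7.9 - 7.7*5.8 = 66.36 - 44.66 = 21.7
Imag = 8.4*5.8 + 7.9*7.7 = 48.72 + 60.83 = 109.55

21.7000 + 109.5500i


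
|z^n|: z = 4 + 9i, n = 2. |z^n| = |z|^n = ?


|z| = sqrt(16+81) = sqrt(97) = 9.8489
|z^2| = |z|^2 = (sqrt(97))^2 = 97

|z^2| = 97


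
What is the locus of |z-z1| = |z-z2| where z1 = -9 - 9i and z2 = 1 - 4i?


Equal distances means the locus is the perpendicular bisector of z1 and z2.
Midpoint = ((-9+1)/2, (-9+(-4))/2) = (-4.0000, -6.5000)

Perpendicular bisector through (-4.0000, -6.5000)


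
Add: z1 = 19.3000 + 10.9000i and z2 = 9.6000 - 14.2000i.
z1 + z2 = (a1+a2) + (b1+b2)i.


Real: 19.3 + 9.6 = 28.9
Imag: 10.9 - 14.2 = -3.3

28.9000 - 3.3000i


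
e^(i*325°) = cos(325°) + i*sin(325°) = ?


cos(325°) = 0.8192
sin(325°) = -0.5736

e^(i*325°) = 0.8192 - 0.5736i


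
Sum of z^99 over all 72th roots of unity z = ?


The roots are w_k = w^k with w = e^(2*pi*i/72), and (w^k)^99 = (w^99)^k.
So S = 1 + u + u^2 + ... + u^(71) with u = w^99.
99 = 1*72 + 27, so 99 is not a multiple of 72: u = (w^72)^1 * w^27 = w^27 ≠ 1 (w is a primitive 72th root), while u^72 = (w^72)^99 = 1.
Geometric series: S = (1 - u^72)/(1 - u) = (1 - 1)/(1 - u) = 0

S = 0


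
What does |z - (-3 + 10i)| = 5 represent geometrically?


|z - z0| = r is a circle with center z0 and radius r.
Center = (-3, 10), radius = 5

Circle with center (-3, 10) and radius 5


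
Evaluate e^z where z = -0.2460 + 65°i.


e^-0.2460 = 0.78192
cos(65°) = 0.42262
sin(65°) = 0.9063
Real = 0.78192*0.42262 = 0.3305
Imag = 0.78192*0.9063 = 0.7087

0.3305 + 0.7087i


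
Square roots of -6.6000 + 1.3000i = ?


|z| = sqrt(43.56+1.69) = 6.7268
sqrt((|z|+a)/2) = sqrt((6.7268+(-6.6))/2) = sqrt(0.0634) = 0.2518
sqrt((|z|-a)/2) = sqrt((6.7268-(-6.6))/2) = sqrt(6.6634) = 2.5814

±(0.2518 + 2.5814i) i.e. 0.2518 + 2.5814i and -0.2518 - 2.5814i


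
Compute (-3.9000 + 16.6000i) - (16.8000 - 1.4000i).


Real: -3.9 - 16.8 = -20.7
Imag: 16.6 + 1.4 = 18

-20.7000 + 18.0000i


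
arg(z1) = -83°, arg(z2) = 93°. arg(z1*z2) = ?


arg(z1*z2) = -83° + 93° = 10°
Normalized to (-180°, 180°]: 10°

10°


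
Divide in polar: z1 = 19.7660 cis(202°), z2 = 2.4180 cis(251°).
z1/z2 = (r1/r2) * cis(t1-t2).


r = 19.7660 / 2.4180 = 8.1745
theta = 202° - 251° = -49° = 311° (mod 360)

8.1745 cis(311°)


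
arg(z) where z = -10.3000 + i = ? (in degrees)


Re = -10.3, Im = 1
arg = atan2(1, -10.3) = 174.4547 degrees

arg(z) = 174.4547 degrees


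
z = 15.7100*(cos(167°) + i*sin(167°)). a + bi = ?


a = 15.7100*cos(167°) = 15.7100*(-0.97437) = -15.3074
b = 15.7100*sin(167°) = 15.7100*0.22495 = 3.5340

-15.3074 + 3.5340i


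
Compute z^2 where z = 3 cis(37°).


r^2 = 3^2 = 9
n*theta = 2*37° = 74° = 74° (mod 360)
a = 9*cos(74°) = 2.4807
b = 9*sin(74°) = 8.6514

9 cis(74°) = 2.4807 + 8.6514i


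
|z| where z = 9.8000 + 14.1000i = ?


|z| = sqrt(9.8^2 + 14.1^2) = sqrt(96.04 + 198.81) = sqrt(294.85) = 17.1712

|z| = 17.1712


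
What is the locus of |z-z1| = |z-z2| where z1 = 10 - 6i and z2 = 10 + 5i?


Equal distances means the locus is the perpendicular bisector of z1 and z2.
Midpoint = ((10+10)/2, (-6+5)/2) = (10.0000, -0.5000)

Perpendicular bisector through (10.0000, -0.5000)


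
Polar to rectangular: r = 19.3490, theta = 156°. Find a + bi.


a = 19.3490*cos(156°) = 19.3490*(-0.913545) = -17.6762
b = 19.3490*sin(156°) = 19.3490*0.4067366 = 7.8699

-17.6762 + 7.8699i


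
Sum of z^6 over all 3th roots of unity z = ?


The roots are w_k = w^k with w = e^(2*pi*i/3), and (w^k)^6 = (w^6)^k.
So S = 1 + u + u^2 + ... + u^(2) with u = w^6.
6 = 2*3 + 0, so 6 is a multiple of 3 and u = (w^3)^2 = 1.
Every one of the 3 terms equals 1: S = 3

S = 3


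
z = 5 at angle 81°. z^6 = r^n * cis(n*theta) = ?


r^6 = 5^6 = 15625
n*theta = 6*81° = 486° = 126° (mod 360)
a = 15625*cos(126°) = -9184.1446
b = 15625*sin(126°) = 12640.8905

15625 cis(126°) = -9184.1446 + 12640.8905i


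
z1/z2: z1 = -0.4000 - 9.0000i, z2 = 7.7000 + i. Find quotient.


Conjugate of z2 = 7.7000 - i
Numerator: (-0.4000 - 9.0000i)(7.7000 - i) = -12.0800 - 68.9000i
Denominator: 7.7^2 + 1^2 = 60.29
Result = (-12.0800 - 68.9000i)/60.29

-0.2004 - 1.1428i


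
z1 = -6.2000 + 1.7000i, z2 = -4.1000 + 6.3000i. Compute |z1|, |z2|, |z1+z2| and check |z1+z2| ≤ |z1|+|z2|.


|z1| = sqrt((-6.2)^2 + 1.7^2) = sqrt(41.33) = 6.4288
|z2| = sqrt((-4.1)^2 + 6.3^2) = sqrt(56.5) = 7.5166
z1+z2 = -10.3000 + 8.0000i
|z1+z2| = sqrt(170.09) = 13.0419
|z1|+|z2| = 6.4288 + 7.5166 = 13.9454

|z1+z2| = 13.0419 ≤ |z1|+|z2| = 13.9454 (verified)


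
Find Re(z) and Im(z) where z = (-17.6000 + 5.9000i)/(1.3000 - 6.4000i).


Multiply by conjugate: (-17.6000 + 5.9000i)(1.3000 + 6.4000i) / (1.3^2 + (-6.4)^2)
Numerator real = -17.6*1.3 + 5.9*(-6.4) = -60.64
Numerator imag = 5.9*1.3 - (-17.6)*(-6.4) = -104.97
Denominator = 42.65
Re(z) = -60.64/42.65 = -1.4218
Im(z) = -104.97/42.65 = -2.4612

Re(z) = -1.4218, Im(z) = -2.4612


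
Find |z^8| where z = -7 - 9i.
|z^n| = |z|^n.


|z| = sqrt(49+81) = sqrt(130) = 11.4018
|z^8| = |z|^8 = (sqrt(130))^8 = 130^4 = 285610000

|z^8| = 285610000


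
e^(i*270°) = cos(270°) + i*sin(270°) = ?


cos(270°) = 0
sin(270°) = -1.0000

e^(i*270°) = 0 - 1.0000i


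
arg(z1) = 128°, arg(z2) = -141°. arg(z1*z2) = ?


arg(z1*z2) = 128° - 141° = -13°
Normalized to (-180°, 180°]: -13°

-13°


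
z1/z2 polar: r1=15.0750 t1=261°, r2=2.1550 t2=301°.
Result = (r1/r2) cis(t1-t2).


r = 15.0750 / 2.1550 = 6.9954
theta = 261° - 301° = -40° = 320° (mod 360)

6.9954 cis(320°)


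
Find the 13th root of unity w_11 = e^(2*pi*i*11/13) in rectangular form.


Angle = 360*11/13 = 304.6154°
a = cos(304.6154°) = 0.5681
b = sin(304.6154°) = -0.8230

0.5681 - 0.8230i


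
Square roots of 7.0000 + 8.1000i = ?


|z| = sqrt(49+65.61) = 10.7056
sqrt((|z|+a)/2) = sqrt((10.7056+7)/2) = sqrt(8.8528) = 2.9754
sqrt((|z|-a)/2) = sqrt((10.7056-7)/2) = sqrt(1.8528) = 1.3612

±(2.9754 + 1.3612i) i.e. 2.9754 + 1.3612i and -2.9754 - 1.3612i


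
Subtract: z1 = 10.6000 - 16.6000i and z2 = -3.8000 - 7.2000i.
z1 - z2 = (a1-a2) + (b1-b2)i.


Real: 10.6 + 3.8 = 14.4
Imag: -16.6 + 7.2 = -9.4

14.4000 - 9.4000i


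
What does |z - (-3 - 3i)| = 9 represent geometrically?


|z - z0| = r is a circle with center z0 and radius r.
Center = (-3, -3), radius = 9

Circle with center (-3, -3) and radius 9


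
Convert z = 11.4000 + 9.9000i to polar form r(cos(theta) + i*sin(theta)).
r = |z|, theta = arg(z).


r = sqrt(129.96+98.01) = sqrt(227.97) = 15.0987
theta = atan2(9.9, 11.4) = 40.9717 degrees

r = 15.0987, theta = 40.9717 degrees


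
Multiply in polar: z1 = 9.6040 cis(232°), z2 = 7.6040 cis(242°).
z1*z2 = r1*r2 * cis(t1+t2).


r = 9.6040 * 7.6040 = 73.0288
theta = 232° + 242° = 474° = 114° (mod 360)

73.0288 cis(114°)


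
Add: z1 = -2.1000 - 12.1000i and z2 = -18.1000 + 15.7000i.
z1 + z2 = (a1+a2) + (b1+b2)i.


Real: -2.1 - 18.1 = -20.2
Imag: -12.1 + 15.7 = 3.6

-20.2000 + 3.6000i


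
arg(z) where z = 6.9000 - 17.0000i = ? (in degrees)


Re = 6.9, Im = -17
arg = atan2(-17, 6.9) = -67.9086 degrees

arg(z) = -67.9086 degrees


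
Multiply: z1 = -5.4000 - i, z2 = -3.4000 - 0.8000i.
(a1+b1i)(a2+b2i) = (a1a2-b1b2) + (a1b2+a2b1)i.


Real = -5.4*(-3.4) - (-1)*(-0.8) = 18.36 - 0.8 = 17.56
Imag = -5.4*(-0.8) - (3.4)*(-1) = 4.32 + 3.4 = 7.72

17.5600 + 7.7200i


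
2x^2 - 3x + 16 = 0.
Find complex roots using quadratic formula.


disc = (-3)^2 - 4*2*16 = 9 - 128 = -119
sqrt(|disc|) = sqrt(119) = 10.9087
Real part = 3/(2*2) = 0.7500
Imag part = 10.9087/(2*2) = 2.7272

0.7500 ± 2.7272i


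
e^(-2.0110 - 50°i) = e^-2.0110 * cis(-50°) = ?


e^-2.0110 = 0.13385
cos(-50°) = 0.6428
sin(-50°) = -0.766
Real = 0.13385*0.6428 = 0.0860
Imag = 0.13385*(-0.766) = -0.1025

0.0860 - 0.1025i


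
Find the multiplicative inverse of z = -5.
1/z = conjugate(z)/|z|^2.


|z|^2 = 25+0 = 25
1/z = (-5 - 0i)/25

1/z = -0.2000 + 0i


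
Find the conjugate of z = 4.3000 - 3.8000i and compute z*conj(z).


z_bar = 4.3000 + 3.8000i
z*z_bar = 4.3^2 + (-3.8)^2 = 18.49 + 14.44 = 32.93

z_bar = 4.3000 + 3.8000i, z*z_bar = 32.93


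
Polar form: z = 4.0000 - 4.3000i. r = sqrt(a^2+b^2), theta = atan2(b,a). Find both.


r = sqrt(16+18.49) = sqrt(34.49) = 5.8728
theta = atan2(-4.3, 4) = -47.0700 degrees

r = 5.8728, theta = -47.0700 degrees


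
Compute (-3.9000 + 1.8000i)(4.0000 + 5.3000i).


Real = -3.9*4 - 1.8*5.3 = -15.6 - 9.54 = -25.14
Imag = -3.9*5.3 + 4*1.8 = -20.67 + 7.2 = -13.47

-25.1400 - 13.4700i


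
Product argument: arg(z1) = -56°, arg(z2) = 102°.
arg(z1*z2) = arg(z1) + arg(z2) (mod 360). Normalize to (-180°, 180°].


arg(z1*z2) = -56° + 102° = 46°
Normalized to (-180°, 180°]: 46°

46°


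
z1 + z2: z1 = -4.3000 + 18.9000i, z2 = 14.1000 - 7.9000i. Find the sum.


Real: -4.3 + 14.1 = 9.8
Imag: 18.9 - 7.9 = 11

9.8000 + 11.0000i


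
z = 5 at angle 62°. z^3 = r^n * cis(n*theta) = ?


r^3 = 5^3 = 125
n*theta = 3*62° = 186° = 186° (mod 360)
a = 125*cos(186°) = -124.3152
b = 125*sin(186°) = -13.0661

125 cis(186°) = -124.3152 - 13.0661i


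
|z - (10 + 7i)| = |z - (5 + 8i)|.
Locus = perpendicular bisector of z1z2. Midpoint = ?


Equal distances means the locus is the perpendicular bisector of z1 and z2.
Midpoint = ((10+5)/2, (7+8)/2) = (7.5000, 7.5000)

Perpendicular bisector through (7.5000, 7.5000)


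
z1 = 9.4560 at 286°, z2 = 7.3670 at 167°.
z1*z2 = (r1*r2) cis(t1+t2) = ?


r = 9.4560 * 7.3670 = 69.6624
theta = 286° + 167° = 453° = 93° (mod 360)

69.6624 cis(93°)


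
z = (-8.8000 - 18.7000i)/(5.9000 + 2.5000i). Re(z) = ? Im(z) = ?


Multiply by conjugate: (-8.8000 - 18.7000i)(5.9000 - 2.5000i) / (5.9^2 + 2.5^2)
Numerator real = -8.8*5.9 - (18.7)*2.5 = -98.67
Numerator imag = -18.7*5.9 - (-8.8)*2.5 = -88.33
Denominator = 41.06
Re(z) = -98.67/41.06 = -2.4031
Im(z) = -88.33/41.06 = -2.1512

Re(z) = -2.4031, Im(z) = -2.1512


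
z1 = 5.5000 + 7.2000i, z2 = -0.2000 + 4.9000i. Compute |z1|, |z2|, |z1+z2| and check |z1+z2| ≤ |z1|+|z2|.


|z1| = sqrt(5.5^2 + 7.2^2) = sqrt(82.09) = 9.0604
|z2| = sqrt((-0.2)^2 + 4.9^2) = sqrt(24.05) = 4.9041
z1+z2 = 5.3000 + 12.1000i
|z1+z2| = sqrt(174.5) = 13.2098
|z1|+|z2| = 9.0604 + 4.9041 = 13.9645

|z1+z2| = 13.2098 ≤ |z1|+|z2| = 13.9645 (verified)


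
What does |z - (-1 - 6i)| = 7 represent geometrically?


|z - z0| = r is a circle with center z0 and radius r.
Center = (-1, -6), radius = 7

Circle with center (-1, -6) and radius 7


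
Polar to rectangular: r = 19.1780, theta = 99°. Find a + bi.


a = 19.1780*cos(99°) = 19.1780*(-0.156434) = -3.0001
b = 19.1780*sin(99°) = 19.1780*0.98769 = 18.9419

-3.0001 + 18.9419i


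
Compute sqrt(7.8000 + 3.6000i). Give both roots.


|z| = sqrt(60.84+12.96) = 8.5907
sqrt((|z|+a)/2) = sqrt((8.5907+7.8)/2) = sqrt(8.1953) = 2.8628
sqrt((|z|-a)/2) = sqrt((8.5907-7.8)/2) = sqrt(0.3953) = 0.6288

±(2.8628 + 0.6288i) i.e. 2.8628 + 0.6288i and -2.8628 - 0.6288i


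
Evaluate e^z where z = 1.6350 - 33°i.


e^1.6350 = 5.12946
cos(-33°) = 0.83867
sin(-33°) = -0.54464
Real = 5.12946*0.83867 = 4.3019
Imag = 5.12946*(-0.54464) = -2.7937

4.3019 - 2.7937i


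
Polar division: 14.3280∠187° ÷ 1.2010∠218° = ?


r = 14.3280 / 1.2010 = 11.9301
theta = 187° - 218° = -31° = 329° (mod 360)

11.9301 cis(329°)


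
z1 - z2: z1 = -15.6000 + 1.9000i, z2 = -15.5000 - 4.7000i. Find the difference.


Real: -15.6 + 15.5 = -0.1
Imag: 1.9 + 4.7 = 6.6

-0.1000 + 6.6000i


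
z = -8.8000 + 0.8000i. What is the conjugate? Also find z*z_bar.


z_bar = -8.8000 - 0.8000i
z*z_bar = (-8.8)^2 + 0.8^2 = 77.44 + 0.64 = 78.08

z_bar = -8.8000 - 0.8000i, z*z_bar = 78.08


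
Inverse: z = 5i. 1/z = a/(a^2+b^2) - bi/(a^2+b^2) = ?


|z|^2 = 0+25 = 25
1/z = (0 - 5i)/25

1/z = 0 - 0.2000i


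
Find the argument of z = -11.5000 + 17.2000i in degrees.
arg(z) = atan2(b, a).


Re = -11.5, Im = 17.2
arg = atan2(17.2, -11.5) = 123.7669 degrees

arg(z) = 123.7669 degrees


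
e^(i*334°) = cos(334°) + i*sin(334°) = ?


cos(334°) = 0.8988
sin(334°) = -0.4384

e^(i*334°) = 0.8988 - 0.4384i


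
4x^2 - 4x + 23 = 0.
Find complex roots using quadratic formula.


disc = (-4)^2 - 4*4*23 = 16 - 368 = -352
sqrt(|disc|) = sqrt(352) = 18.7617
Real part = 4/(2*4) = 0.5000
Imag part = 18.7617/(2*4) = 2.3452

0.5000 ± 2.3452i


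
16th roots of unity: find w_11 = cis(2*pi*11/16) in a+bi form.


Angle = 360*11/16 = 247.5°
a = cos(247.5°) = -0.3827
b = sin(247.5°) = -0.9239

-0.3827 - 0.9239i


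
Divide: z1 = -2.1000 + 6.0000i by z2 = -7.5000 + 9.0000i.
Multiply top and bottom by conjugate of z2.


Conjugate of z2 = -7.5000 - 9.0000i
Numerator: (-2.1000 + 6.0000i)(-7.5000 - 9.0000i) = 69.7500 - 26.1000i
Denominator: (-7.5)^2 + 9^2 = 137.25
Result = (69.7500 - 26.1000i)/137.25

0.5082 - 0.1902i


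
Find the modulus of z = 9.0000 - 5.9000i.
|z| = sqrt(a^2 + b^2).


|z| = sqrt(9^2 + (-5.9)^2) = sqrt(81 + 34.81) = sqrt(115.81) = 10.7615

|z| = 10.7615


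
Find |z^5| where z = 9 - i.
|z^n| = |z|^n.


|z| = sqrt(81+1) = sqrt(82) = 9.0554
|z^5| = |z|^5 = (sqrt(82))^5 = 82^2 * sqrt(82) = 6724*sqrt(82)

|z^5| = 6724*sqrt(82) ≈ 60888.4097


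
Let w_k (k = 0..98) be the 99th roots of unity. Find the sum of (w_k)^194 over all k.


The roots are w_k = w^k with w = e^(2*pi*i/99), and (w^k)^194 = (w^194)^k.
So S = 1 + u + u^2 + ... + u^(98) with u = w^194.
194 = 1*99 + 95, so 194 is not a multiple of 99: u = (w^99)^1 * w^95 = w^95 ≠ 1 (w is a primitive 99th root), while u^99 = (w^99)^194 = 1.
Geometric series: S = (1 - u^99)/(1 - u) = (1 - 1)/(1 - u) = 0

S = 0


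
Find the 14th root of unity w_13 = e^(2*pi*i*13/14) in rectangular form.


Angle = 360*13/14 = 334.2857°
a = cos(334.2857°) = 0.9010
b = sin(334.2857°) = -0.4339

0.9010 - 0.4339i


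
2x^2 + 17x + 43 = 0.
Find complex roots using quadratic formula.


disc = 17^2 - 4*2*43 = 289 - 344 = -55
sqrt(|disc|) = sqrt(55) = 7.4162
Real part = -17/(2*2) = -4.2500
Imag part = 7.4162/(2*2) = 1.8540

-4.2500 ± 1.8540i


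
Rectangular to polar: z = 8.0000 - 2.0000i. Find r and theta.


r = sqrt(64+4) = sqrt(68) = 8.2462
theta = atan2(-2, 8) = -14.0362 degrees

r = 8.2462, theta = -14.0362 degrees


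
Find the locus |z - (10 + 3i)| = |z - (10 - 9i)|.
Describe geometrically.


Equal distances means the locus is the perpendicular bisector of z1 and z2.
Midpoint = ((10+10)/2, (3+(-9))/2) = (10.0000, -3.0000)

Perpendicular bisector through (10.0000, -3.0000)


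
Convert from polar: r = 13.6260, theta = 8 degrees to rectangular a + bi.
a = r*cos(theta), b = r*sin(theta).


a = 13.6260*cos(8°) = 13.6260*0.99027 = 13.4934
b = 13.6260*sin(8°) = 13.6260*0.139173 = 1.8964

13.4934 + 1.8964i


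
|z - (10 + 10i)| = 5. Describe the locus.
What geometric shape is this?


|z - z0| = r is a circle with center z0 and radius r.
Center = (10, 10), radius = 5

Circle with center (10, 10) and radius 5


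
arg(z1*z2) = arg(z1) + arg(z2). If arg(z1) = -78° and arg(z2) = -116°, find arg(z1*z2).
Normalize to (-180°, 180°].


arg(z1*z2) = -78° - 116° = -194°
Normalized to (-180°, 180°]: 166°

166°


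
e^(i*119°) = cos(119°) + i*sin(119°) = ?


cos(119°) = -0.4848
sin(119°) = 0.8746

e^(i*119°) = -0.4848 + 0.8746i


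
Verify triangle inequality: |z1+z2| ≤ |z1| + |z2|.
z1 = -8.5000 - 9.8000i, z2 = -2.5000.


|z1| = sqrt((-8.5)^2 + (-9.8)^2) = sqrt(168.29) = 12.9727
|z2| = sqrt((-2.5)^2 + 0^2) = sqrt(6.25) = 2.5000
z1+z2 = -11.0000 - 9.8000i
|z1+z2| = sqrt(217.04) = 14.7323
|z1|+|z2| = 12.9727 + 2.5000 = 15.4727

|z1+z2| = 14.7323 ≤ |z1|+|z2| = 15.4727 (verified)


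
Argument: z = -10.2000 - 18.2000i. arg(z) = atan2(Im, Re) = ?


Re = -10.2, Im = -18.2
arg = atan2(-18.2, -10.2) = -119.2680 degrees

arg(z) = -119.2680 degrees


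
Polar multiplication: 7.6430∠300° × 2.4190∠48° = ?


r = 7.6430 * 2.4190 = 18.4884
theta = 300° + 48° = 348° = 348° (mod 360)

18.4884 cis(348°)


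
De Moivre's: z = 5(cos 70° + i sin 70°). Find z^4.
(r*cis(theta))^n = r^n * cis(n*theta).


r^4 = 5^4 = 625
n*theta = 4*70° = 280° = 280° (mod 360)
a = 625*cos(280°) = 108.5301
b = 625*sin(280°) = -615.5048

625 cis(280°) = 108.5301 - 615.5048i


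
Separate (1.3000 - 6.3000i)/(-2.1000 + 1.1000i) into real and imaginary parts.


Multiply by conjugate: (1.3000 - 6.3000i)(-2.1000 - 1.1000i) / ((-2.1)^2 + 1.1^2)
Numerator real = 1.3*(-2.1) - (6.3)*1.1 = -9.66
Numerator imag = -6.3*(-2.1) - 1.3*1.1 = 11.8
Denominator = 5.62
Re(z) = -9.66/5.62 = -1.7189
Im(z) = 11.8/5.62 = 2.0996

Re(z) = -1.7189, Im(z) = 2.0996


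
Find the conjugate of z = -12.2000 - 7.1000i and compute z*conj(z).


z_bar = -12.2000 + 7.1000i
z*z_bar = (-12.2)^2 + (-7.1)^2 = 148.84 + 50.41 = 199.25

z_bar = -12.2000 + 7.1000i, z*z_bar = 199.25


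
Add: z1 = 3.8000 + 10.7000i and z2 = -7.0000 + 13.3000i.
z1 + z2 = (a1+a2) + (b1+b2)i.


Real: 3.8 - 7 = -3.2
Imag: 10.7 + 13.3 = 24

-3.2000 + 24.0000i


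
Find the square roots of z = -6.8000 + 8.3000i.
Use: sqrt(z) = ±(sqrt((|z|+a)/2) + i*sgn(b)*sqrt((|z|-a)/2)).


|z| = sqrt(46.24+68.89) = 10.7299
sqrt((|z|+a)/2) = sqrt((10.7299+(-6.8))/2) = sqrt(1.9649) = 1.4018
sqrt((|z|-a)/2) = sqrt((10.7299-(-6.8))/2) = sqrt(8.7649) = 2.9606

±(1.4018 + 2.9606i) i.e. 1.4018 + 2.9606i and -1.4018 - 2.9606i


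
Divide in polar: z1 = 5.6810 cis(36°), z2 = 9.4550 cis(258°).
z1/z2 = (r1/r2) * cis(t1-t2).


r = 5.6810 / 9.4550 = 0.6008
theta = 36° - 258° = -222° = 138° (mod 360)

0.6008 cis(138°)


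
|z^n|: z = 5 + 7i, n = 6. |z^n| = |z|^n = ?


|z| = sqrt(25+49) = sqrt(74) = 8.6023
|z^6| = |z|^6 = (sqrt(74))^6 = 74^3 = 405224

|z^6| = 405224


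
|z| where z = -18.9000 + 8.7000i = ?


|z| = sqrt((-18.9)^2 + 8.7^2) = sqrt(357.21 + 75.69) = sqrt(432.9) = 20.8062

|z| = 20.8062


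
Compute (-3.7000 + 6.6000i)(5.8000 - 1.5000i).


Real = -3.7*5.8 - 6.6*(-1.5) = -21.46 - (-9.9) = -11.56
Imag = -3.7*(-1.5) + 5.8*6.6 = 5.55 + 38.28 = 43.83

-11.5600 + 43.8300i


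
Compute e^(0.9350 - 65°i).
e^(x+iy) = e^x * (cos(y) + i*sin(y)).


e^0.9350 = 2.5472
cos(-65°) = 0.42262
sin(-65°) = -0.90631
Real = 2.5472*0.42262 = 1.0765
Imag = 2.5472*(-0.90631) = -2.3086

1.0765 - 2.3086i


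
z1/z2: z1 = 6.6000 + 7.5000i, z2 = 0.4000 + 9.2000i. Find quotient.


Conjugate of z2 = 0.4000 - 9.2000i
Numerator: (6.6000 + 7.5000i)(0.4000 - 9.2000i) = 71.6400 - 57.7200i
Denominator: 0.4^2 + 9.2^2 = 84.8
Result = (71.6400 - 57.7200i)/84.8

0.8448 - 0.6807i


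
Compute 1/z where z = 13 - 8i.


|z|^2 = 169+64 = 233
1/z = (13 + 8i)/233

1/z = 0.0558 + 0.0343i


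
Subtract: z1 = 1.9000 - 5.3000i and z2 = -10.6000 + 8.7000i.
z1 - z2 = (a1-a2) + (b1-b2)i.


Real: 1.9 + 10.6 = 12.5
Imag: -5.3 - 8.7 = -14

12.5000 - 14.0000i


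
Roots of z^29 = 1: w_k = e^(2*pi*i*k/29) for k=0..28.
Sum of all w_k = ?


The sum of all 29th roots of unity is 0.
Geometric series: (1 - w^29)/(1 - w) = (1-1)/(1-w) = 0 since w^29 = 1, w ≠ 1.
Alternatively: coefficient of z^28 in z^29 - 1 is 0.

0


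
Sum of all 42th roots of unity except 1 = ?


With w = e^(2*pi*i/42), all 42 of the 42th roots of unity w^0 = 1, w, ..., w^(41) sum to 0: 1 + w + ... + w^(41) = (1 - w^42)/(1 - w) = 0 since w^42 = 1, w ≠ 1.
Removing the root 1: w + w^2 + ... + w^(41) = 0 - 1 = -1

Sum = -1


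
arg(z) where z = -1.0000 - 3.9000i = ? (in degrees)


Re = -1, Im = -3.9
arg = atan2(-3.9, -1) = -104.3814 degrees

arg(z) = -104.3814 degrees


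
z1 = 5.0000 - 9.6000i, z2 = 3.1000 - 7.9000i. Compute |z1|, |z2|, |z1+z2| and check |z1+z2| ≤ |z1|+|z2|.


|z1| = sqrt(5^2 + (-9.6)^2) = sqrt(117.16) = 10.8240
|z2| = sqrt(3.1^2 + (-7.9)^2) = sqrt(72.02) = 8.4865
z1+z2 = 8.1000 - 17.5000i
|z1+z2| = sqrt(371.86) = 19.2837
|z1|+|z2| = 10.8240 + 8.4865 = 19.3105

|z1+z2| = 19.2837 ≤ |z1|+|z2| = 19.3105 (verified)


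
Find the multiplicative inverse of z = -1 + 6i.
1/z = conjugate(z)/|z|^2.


|z|^2 = 1+36 = 37
1/z = (-1 - 6i)/37

1/z = -0.0270 - 0.1622i


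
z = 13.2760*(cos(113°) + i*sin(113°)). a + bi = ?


a = 13.2760*cos(113°) = 13.2760*(-0.39073) = -5.1873
b = 13.2760*sin(113°) = 13.2760*0.9205 = 12.2206

-5.1873 + 12.2206i


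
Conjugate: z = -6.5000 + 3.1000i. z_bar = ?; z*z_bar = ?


z_bar = -6.5000 - 3.1000i
z*z_bar = (-6.5)^2 + 3.1^2 = 42.25 + 9.61 = 51.86

z_bar = -6.5000 - 3.1000i, z*z_bar = 51.86


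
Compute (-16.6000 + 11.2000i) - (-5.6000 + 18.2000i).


Real: -16.6 + 5.6 = -11
Imag: 11.2 - 18.2 = -7

-11.0000 - 7.0000i


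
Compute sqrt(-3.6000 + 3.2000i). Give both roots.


|z| = sqrt(12.96+10.24) = 4.8166
sqrt((|z|+a)/2) = sqrt((4.8166+(-3.6))/2) = sqrt(0.6083) = 0.7799
sqrt((|z|-a)/2) = sqrt((4.8166-(-3.6))/2) = sqrt(4.2083) = 2.0514

±(0.7799 + 2.0514i) i.e. 0.7799 + 2.0514i and -0.7799 - 2.0514i


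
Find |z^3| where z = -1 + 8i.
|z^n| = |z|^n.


|z| = sqrt(1+64) = sqrt(65) = 8.0623
|z^3| = |z|^3 = (sqrt(65))^3 = 65*sqrt(65)

|z^3| = 65*sqrt(65) ≈ 524.0468


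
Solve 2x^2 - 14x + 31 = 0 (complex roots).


disc = (-14)^2 - 4*2*31 = 196 - 248 = -52
sqrt(|disc|) = sqrt(52) = 7.2111
Real part = 14/(2*2) = 3.5000
Imag part = 7.2111/(2*2) = 1.8028

3.5000 ± 1.8028i


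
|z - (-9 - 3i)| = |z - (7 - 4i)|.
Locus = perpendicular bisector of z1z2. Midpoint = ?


Equal distances means the locus is the perpendicular bisector of z1 and z2.
Midpoint = ((-9+7)/2, (-3+(-4))/2) = (-1.0000, -3.5000)

Perpendicular bisector through (-1.0000, -3.5000)


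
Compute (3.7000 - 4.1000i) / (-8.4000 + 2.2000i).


Conjugate of z2 = -8.4000 - 2.2000i
Numerator: (3.7000 - 4.1000i)(-8.4000 - 2.2000i) = -40.1000 + 26.3000i
Denominator: (-8.4)^2 + 2.2^2 = 75.4
Result = (-40.1000 + 26.3000i)/75.4

-0.5318 + 0.3488i


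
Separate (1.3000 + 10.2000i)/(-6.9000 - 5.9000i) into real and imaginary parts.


Multiply by conjugate: (1.3000 + 10.2000i)(-6.9000 + 5.9000i) / ((-6.9)^2 + (-5.9)^2)
Numerator real = 1.3*(-6.9) + 10.2*(-5.9) = -69.15
Numerator imag = 10.2*(-6.9) - 1.3*(-5.9) = -62.71
Denominator = 82.42
Re(z) = -69.15/82.42 = -0.8390
Im(z) = -62.71/82.42 = -0.7609

Re(z) = -0.8390, Im(z) = -0.7609


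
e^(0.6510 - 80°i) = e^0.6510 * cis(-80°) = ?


e^0.6510 = 1.91746
cos(-80°) = 0.17365
sin(-80°) = -0.9848
Real = 1.91746*0.17365 = 0.3330
Imag = 1.91746*(-0.9848) = -1.8883

0.3330 - 1.8883i


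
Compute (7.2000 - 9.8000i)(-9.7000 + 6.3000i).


Real = 7.2*(-9.7) - (-9.8)*6.3 = -69.84 - (-61.74) = -8.1
Imag = 7.2*6.3 - (9.7)*(-9.8) = 45.36 + 95.06 = 140.42

-8.1000 + 140.4200i


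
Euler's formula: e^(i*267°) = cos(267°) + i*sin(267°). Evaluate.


cos(267°) = -0.0523
sin(267°) = -0.9986

e^(i*267°) = -0.0523 - 0.9986i


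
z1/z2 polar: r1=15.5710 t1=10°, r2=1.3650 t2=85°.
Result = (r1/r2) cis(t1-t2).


r = 15.5710 / 1.3650 = 11.4073
theta = 10° - 85° = -75° = 285° (mod 360)

11.4073 cis(285°)


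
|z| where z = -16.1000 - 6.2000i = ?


|z| = sqrt((-16.1)^2 + (-6.2)^2) = sqrt(259.21 + 38.44) = sqrt(297.65) = 17.2525

|z| = 17.2525


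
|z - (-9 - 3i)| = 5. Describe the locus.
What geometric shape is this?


|z - z0| = r is a circle with center z0 and radius r.
Center = (-9, -3), radius = 5

Circle with center (-9, -3) and radius 5


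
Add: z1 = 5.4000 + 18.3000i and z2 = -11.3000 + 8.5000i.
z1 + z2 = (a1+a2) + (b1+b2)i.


Real: 5.4 - 11.3 = -5.9
Imag: 18.3 + 8.5 = 26.8

-5.9000 + 26.8000i


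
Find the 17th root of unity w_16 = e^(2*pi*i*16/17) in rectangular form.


Angle = 360*16/17 = 338.8235°
a = cos(338.8235°) = 0.9325
b = sin(338.8235°) = -0.3612

0.9325 - 0.3612i


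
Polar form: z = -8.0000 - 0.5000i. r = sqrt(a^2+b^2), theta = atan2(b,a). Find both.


r = sqrt(64+0.25) = sqrt(64.25) = 8.0156
theta = atan2(-0.5, -8) = -176.4237 degrees

r = 8.0156, theta = -176.4237 degrees


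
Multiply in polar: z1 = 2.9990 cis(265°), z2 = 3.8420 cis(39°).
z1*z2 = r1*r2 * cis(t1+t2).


r = 2.9990 * 3.8420 = 11.5222
theta = 265° + 39° = 304° = 304° (mod 360)

11.5222 cis(304°)


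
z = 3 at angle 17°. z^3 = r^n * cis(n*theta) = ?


r^3 = 3^3 = 27
n*theta = 3*17° = 51° = 51° (mod 360)
a = 27*cos(51°) = 16.9917
b = 27*sin(51°) = 20.9829

27 cis(51°) = 16.9917 + 20.9829i


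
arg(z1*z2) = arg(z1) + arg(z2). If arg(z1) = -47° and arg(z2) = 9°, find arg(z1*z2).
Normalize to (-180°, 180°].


arg(z1*z2) = -47° + 9° = -38°
Normalized to (-180°, 180°]: -38°

-38°


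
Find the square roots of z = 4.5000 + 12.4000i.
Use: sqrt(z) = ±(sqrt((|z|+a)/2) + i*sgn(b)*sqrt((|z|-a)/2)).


|z| = sqrt(20.25+153.76) = 13.1913
sqrt((|z|+a)/2) = sqrt((13.1913+4.5)/2) = sqrt(8.8456) = 2.9742
sqrt((|z|-a)/2) = sqrt((13.1913-4.5)/2) = sqrt(4.3456) = 2.0846

±(2.9742 + 2.0846i) i.e. 2.9742 + 2.0846i and -2.9742 - 2.0846i


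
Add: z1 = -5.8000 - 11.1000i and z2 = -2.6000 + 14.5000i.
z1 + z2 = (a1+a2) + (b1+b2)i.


Real: -5.8 - 2.6 = -8.4
Imag: -11.1 + 14.5 = 3.4

-8.4000 + 3.4000i


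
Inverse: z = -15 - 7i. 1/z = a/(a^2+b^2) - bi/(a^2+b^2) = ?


|z|^2 = 225+49 = 274
1/z = (-15 + 7i)/274

1/z = -0.0547 + 0.0255i


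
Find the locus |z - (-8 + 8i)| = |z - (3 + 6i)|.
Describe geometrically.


Equal distances means the locus is the perpendicular bisector of z1 and z2.
Midpoint = ((-8+3)/2, (8+6)/2) = (-2.5000, 7.0000)

Perpendicular bisector through (-2.5000, 7.0000)


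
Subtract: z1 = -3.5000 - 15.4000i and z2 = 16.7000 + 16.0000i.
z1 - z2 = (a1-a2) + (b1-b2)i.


Real: -3.5 - 16.7 = -20.2
Imag: -15.4 - 16 = -31.4

-20.2000 - 31.4000i


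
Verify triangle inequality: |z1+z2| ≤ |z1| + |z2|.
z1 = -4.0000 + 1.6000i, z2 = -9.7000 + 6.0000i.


|z1| = sqrt((-4)^2 + 1.6^2) = sqrt(18.56) = 4.3081
|z2| = sqrt((-9.7)^2 + 6^2) = sqrt(130.09) = 11.4057
z1+z2 = -13.7000 + 7.6000i
|z1+z2| = sqrt(245.45) = 15.6668
|z1|+|z2| = 4.3081 + 11.4057 = 15.7138

|z1+z2| = 15.6668 ≤ |z1|+|z2| = 15.7138 (verified)


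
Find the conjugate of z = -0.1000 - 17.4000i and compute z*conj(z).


z_bar = -0.1000 + 17.4000i
z*z_bar = (-0.1)^2 + (-17.4)^2 = 0.01 + 302.76 = 302.77

z_bar = -0.1000 + 17.4000i, z*z_bar = 302.77


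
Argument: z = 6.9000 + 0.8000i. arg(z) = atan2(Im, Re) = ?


Re = 6.9, Im = 0.8
arg = atan2(0.8, 6.9) = 6.6135 degrees

arg(z) = 6.6135 degrees


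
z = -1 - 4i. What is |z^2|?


|z| = sqrt(1+16) = sqrt(17) = 4.1231
|z^2| = |z|^2 = (sqrt(17))^2 = 17

|z^2| = 17


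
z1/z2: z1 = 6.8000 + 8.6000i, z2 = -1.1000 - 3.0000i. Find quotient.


Conjugate of z2 = -1.1000 + 3.0000i
Numerator: (6.8000 + 8.6000i)(-1.1000 + 3.0000i) = -33.2800 + 10.9400i
Denominator: (-1.1)^2 + (-3)^2 = 10.21
Result = (-33.2800 + 10.9400i)/10.21

-3.2595 + 1.0715i


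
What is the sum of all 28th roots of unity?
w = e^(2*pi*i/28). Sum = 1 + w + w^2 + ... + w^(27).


The sum of all 28th roots of unity is 0.
Geometric series: (1 - w^28)/(1 - w) = (1-1)/(1-w) = 0 since w^28 = 1, w ≠ 1.
Alternatively: coefficient of z^27 in z^28 - 1 is 0.

0


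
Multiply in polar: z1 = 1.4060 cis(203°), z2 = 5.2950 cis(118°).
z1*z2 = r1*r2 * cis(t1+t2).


r = 1.4060 * 5.2950 = 7.4448
theta = 203° + 118° = 321° = 321° (mod 360)

7.4448 cis(321°)


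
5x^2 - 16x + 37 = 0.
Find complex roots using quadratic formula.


disc = (-16)^2 - 4*5*37 = 256 - 740 = -484
sqrt(|disc|) = sqrt(484) = 22.0000
Real part = 16/(2*5) = 1.6000
Imag part = 22.0000/(2*5) = 2.2000

1.6000 ± 2.2000i


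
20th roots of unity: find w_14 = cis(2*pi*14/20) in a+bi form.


Angle = 360*14/20 = 252°
a = cos(252°) = -0.3090
b = sin(252°) = -0.9511

-0.3090 - 0.9511i


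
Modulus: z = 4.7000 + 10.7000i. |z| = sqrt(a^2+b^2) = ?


|z| = sqrt(4.7^2 + 10.7^2) = sqrt(22.09 + 114.49) = sqrt(136.58) = 11.6867

|z| = 11.6867


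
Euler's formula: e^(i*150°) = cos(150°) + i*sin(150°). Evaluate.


cos(150°) = -0.8660
sin(150°) = 0.5000

e^(i*150°) = -0.8660 + 0.5000i


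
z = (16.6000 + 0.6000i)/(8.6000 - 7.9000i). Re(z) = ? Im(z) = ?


Multiply by conjugate: (16.6000 + 0.6000i)(8.6000 + 7.9000i) / (8.6^2 + (-7.9)^2)
Numerator real = 16.6*8.6 + 0.6*(-7.9) = 138.02
Numerator imag = 0.6*8.6 - 16.6*(-7.9) = 136.3
Denominator = 136.37
Re(z) = 138.02/136.37 = 1.0121
Im(z) = 136.3/136.37 = 0.9995

Re(z) = 1.0121, Im(z) = 0.9995


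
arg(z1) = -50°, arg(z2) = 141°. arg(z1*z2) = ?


arg(z1*z2) = -50° + 141° = 91°
Normalized to (-180°, 180°]: 91°

91°


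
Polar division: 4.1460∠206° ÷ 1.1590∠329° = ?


r = 4.1460 / 1.1590 = 3.5772
theta = 206° - 329° = -123° = 237° (mod 360)

3.5772 cis(237°)


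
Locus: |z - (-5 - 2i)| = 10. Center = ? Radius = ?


|z - z0| = r is a circle with center z0 and radius r.
Center = (-5, -2), radius = 10

Circle with center (-5, -2) and radius 10


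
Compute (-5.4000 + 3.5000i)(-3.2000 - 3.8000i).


Real = -5.4*(-3.2) - 3.5*(-3.8) = 17.28 - (-13.3) = 30.58
Imag = -5.4*(-3.8) - (3.2)*3.5 = 20.52 - (11.2) = 9.32

30.5800 + 9.3200i


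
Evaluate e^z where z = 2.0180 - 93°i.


e^2.0180 = 7.5233
cos(-93°) = -0.052336
sin(-93°) = -0.99863
Real = 7.5233*(-0.052336) = -0.3937
Imag = 7.5233*(-0.99863) = -7.5130

-0.3937 - 7.5130i


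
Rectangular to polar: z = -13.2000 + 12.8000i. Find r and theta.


r = sqrt(174.24+163.84) = sqrt(338.08) = 18.3870
theta = atan2(12.8, -13.2) = 135.8814 degrees

r = 18.3870, theta = 135.8814 degrees


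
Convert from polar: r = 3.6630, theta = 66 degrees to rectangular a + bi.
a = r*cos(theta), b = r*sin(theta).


a = 3.6630*cos(66°) = 3.6630*0.40674 = 1.4899
b = 3.6630*sin(66°) = 3.6630*0.91355 = 3.3463

1.4899 + 3.3463i


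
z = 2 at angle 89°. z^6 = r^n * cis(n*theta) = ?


r^6 = 2^6 = 64
n*theta = 6*89° = 534° = 174° (mod 360)
a = 64*cos(174°) = -63.6494
b = 64*sin(174°) = 6.6898

64 cis(174°) = -63.6494 + 6.6898i


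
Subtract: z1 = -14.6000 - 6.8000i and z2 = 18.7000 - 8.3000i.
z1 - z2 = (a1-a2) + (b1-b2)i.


Real: -14.6 - 18.7 = -33.3
Imag: -6.8 + 8.3 = 1.5

-33.3000 + 1.5000i


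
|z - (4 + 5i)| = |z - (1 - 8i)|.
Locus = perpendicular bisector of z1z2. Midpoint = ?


Equal distances means the locus is the perpendicular bisector of z1 and z2.
Midpoint = ((4+1)/2, (5+(-8))/2) = (2.5000, -1.5000)

Perpendicular bisector through (2.5000, -1.5000)


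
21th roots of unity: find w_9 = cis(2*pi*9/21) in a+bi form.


Angle = 360*9/21 = 154.2857°
a = cos(154.2857°) = -0.9010
b = sin(154.2857°) = 0.4339

-0.9010 + 0.4339i


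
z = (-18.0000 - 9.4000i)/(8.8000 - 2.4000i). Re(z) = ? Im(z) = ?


Multiply by conjugate: (-18.0000 - 9.4000i)(8.8000 + 2.4000i) / (8.8^2 + (-2.4)^2)
Numerator real = -18*8.8 - (9.4)*(-2.4) = -135.84
Numerator imag = -9.4*8.8 - (-18)*(-2.4) = -125.92
Denominator = 83.2
Re(z) = -135.84/83.2 = -1.6327
Im(z) = -125.92/83.2 = -1.5135

Re(z) = -1.6327, Im(z) = -1.5135


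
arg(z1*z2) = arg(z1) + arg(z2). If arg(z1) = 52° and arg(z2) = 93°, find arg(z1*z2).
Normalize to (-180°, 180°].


arg(z1*z2) = 52° + 93° = 145°
Normalized to (-180°, 180°]: 145°

145°


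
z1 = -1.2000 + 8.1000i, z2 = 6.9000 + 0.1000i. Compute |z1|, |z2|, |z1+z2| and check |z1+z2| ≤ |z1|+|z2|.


|z1| = sqrt((-1.2)^2 + 8.1^2) = sqrt(67.05) = 8.1884
|z2| = sqrt(6.9^2 + 0.1^2) = sqrt(47.62) = 6.9007
z1+z2 = 5.7000 + 8.2000i
|z1+z2| = sqrt(99.73) = 9.9865
|z1|+|z2| = 8.1884 + 6.9007 = 15.0891

|z1+z2| = 9.9865 ≤ |z1|+|z2| = 15.0891 (verified)


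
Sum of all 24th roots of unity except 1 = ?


With w = e^(2*pi*i/24), all 24 of the 24th roots of unity w^0 = 1, w, ..., w^(23) sum to 0: 1 + w + ... + w^(23) = (1 - w^24)/(1 - w) = 0 since w^24 = 1, w ≠ 1.
Removing the root 1: w + w^2 + ... + w^(23) = 0 - 1 = -1

Sum = -1


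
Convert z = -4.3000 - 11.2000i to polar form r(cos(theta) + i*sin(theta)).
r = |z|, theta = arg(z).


r = sqrt(18.49+125.44) = sqrt(143.93) = 11.9971
theta = atan2(-11.2, -4.3) = -111.0032 degrees

r = 11.9971, theta = -111.0032 degrees


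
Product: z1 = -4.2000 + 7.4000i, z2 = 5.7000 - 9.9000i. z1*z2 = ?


Real = -4.2*5.7 - 7.4*(-9.9) = -23.94 - (-73.26) = 49.32
Imag = -4.2*(-9.9) + 5.7*7.4 = 41.58 + 42.18 = 83.76

49.3200 + 83.7600i


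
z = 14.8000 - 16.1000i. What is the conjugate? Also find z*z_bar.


z_bar = 14.8000 + 16.1000i
z*z_bar = 14.8^2 + (-16.1)^2 = 219.04 + 259.21 = 478.25

z_bar = 14.8000 + 16.1000i, z*z_bar = 478.25


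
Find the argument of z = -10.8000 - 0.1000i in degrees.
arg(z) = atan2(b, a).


Re = -10.8, Im = -0.1
arg = atan2(-0.1, -10.8) = -179.4695 degrees

arg(z) = -179.4695 degrees


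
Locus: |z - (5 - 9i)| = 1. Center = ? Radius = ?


|z - z0| = r is a circle with center z0 and radius r.
Center = (5, -9), radius = 1

Circle with center (5, -9) and radius 1


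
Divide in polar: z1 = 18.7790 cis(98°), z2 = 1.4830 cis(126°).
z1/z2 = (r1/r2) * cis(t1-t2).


r = 18.7790 / 1.4830 = 12.6628
theta = 98° - 126° = -28° = 332° (mod 360)

12.6628 cis(332°)
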